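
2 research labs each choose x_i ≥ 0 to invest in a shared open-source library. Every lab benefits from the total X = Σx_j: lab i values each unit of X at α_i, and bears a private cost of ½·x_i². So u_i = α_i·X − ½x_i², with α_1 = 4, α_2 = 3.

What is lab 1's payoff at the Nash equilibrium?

20

Lab i's FOC: ∂u_i/∂x_i = α_i − x_i = 0, so x_i* = α_i.
NE contributions = (4, 3); X = 7.
u_1 = α_1·X − ½·(x_1)² = 4·7 − ½·4² = 20.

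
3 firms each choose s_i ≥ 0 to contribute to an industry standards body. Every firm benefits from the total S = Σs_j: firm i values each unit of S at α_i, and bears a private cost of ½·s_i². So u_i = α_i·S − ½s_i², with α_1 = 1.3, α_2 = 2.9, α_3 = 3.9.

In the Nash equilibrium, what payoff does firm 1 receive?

9.685

Firm i's FOC: ∂u_i/∂s_i = α_i − s_i = 0, so s_i* = α_i.
NE contributions = (1.3, 2.9, 3.9); S = 8.1.
u_1 = α_1·S − ½·(s_1)² = 1.3·8.1 − ½·1.3² = 9.685.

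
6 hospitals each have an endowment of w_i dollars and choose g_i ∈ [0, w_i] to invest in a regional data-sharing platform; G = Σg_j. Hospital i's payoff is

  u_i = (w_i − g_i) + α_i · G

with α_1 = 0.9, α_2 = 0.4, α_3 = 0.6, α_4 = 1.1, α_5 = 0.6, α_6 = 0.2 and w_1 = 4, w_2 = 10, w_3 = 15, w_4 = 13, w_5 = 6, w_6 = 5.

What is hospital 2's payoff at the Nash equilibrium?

∂u_i/∂g_i = α_i − 1, so hospital i contributes w_i if α_i > 1, else 0.
α_i > 1 for i ∈ {4}; NE contributions (0, 0, 0, 13, 0, 0), G = 13.
u_2 = (10 − 0) + 0.4·13 = 15.2.

15.2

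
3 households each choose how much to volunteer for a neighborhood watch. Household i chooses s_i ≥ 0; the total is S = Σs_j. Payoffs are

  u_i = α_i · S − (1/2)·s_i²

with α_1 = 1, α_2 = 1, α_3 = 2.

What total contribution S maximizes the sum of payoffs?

Planner FOC: ∂(Σu_j)/∂s_i = (Σα_j) − s_i = 0, so s_i^SO = Σα_j = 4 for every i; S^SO = 12.

12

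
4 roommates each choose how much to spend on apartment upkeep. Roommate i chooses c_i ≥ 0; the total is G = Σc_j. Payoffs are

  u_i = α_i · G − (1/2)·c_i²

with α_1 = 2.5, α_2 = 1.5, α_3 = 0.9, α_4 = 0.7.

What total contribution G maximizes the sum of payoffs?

22.4

Planner FOC: ∂(Σu_j)/∂c_i = (Σα_j) − c_i = 0, so c_i^SO = Σα_j = 5.6 for every i; G^SO = 22.4.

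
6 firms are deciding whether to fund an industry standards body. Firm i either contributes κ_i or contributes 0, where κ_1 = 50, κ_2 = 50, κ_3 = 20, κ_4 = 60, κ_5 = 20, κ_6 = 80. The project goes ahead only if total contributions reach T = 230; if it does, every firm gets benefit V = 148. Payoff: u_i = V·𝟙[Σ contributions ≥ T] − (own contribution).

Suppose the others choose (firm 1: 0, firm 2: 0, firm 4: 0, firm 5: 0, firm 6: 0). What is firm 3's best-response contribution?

Others' total = 0. Even contributing 20 gives 20 < 230: no benefit either way.
Best response: 0.

0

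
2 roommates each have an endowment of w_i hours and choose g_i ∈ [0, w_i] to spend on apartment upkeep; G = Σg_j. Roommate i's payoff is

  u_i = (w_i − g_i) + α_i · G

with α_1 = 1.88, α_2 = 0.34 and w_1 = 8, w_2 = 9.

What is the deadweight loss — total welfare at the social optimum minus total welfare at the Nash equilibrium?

∂u_i/∂g_i = α_i − 1, so roommate i contributes w_i if α_i > 1, else 0.
α_i > 1 for i ∈ {1}; NE contributions (8, 0), G = 8.
W^NE = Σw_i − G^NE + (Σα_i)·G^NE = 17 + 1.22·8 = 26.76.
Planner: ∂(Σu_j)/∂g_i = Σα_j − 1 = 1.22 > 0, so everyone contributes w_i; G^SO = 17, W^SO = 17 + 1.22·17 = 37.74.
Deadweight loss = 10.98.

10.98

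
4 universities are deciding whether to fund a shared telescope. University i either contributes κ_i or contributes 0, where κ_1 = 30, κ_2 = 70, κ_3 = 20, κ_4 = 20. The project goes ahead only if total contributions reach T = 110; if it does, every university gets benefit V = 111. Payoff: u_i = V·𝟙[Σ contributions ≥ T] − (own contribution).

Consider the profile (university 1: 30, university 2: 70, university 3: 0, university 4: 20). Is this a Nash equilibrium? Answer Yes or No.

Yes

Total = 120 ≥ 110: provided.
University 1 (pledges 30, payoff 81): dropping to 0 → total 90, payoff 0. No gain.
University 2 (pledges 70, payoff 41): dropping to 0 → total 50, payoff 0. No gain.
University 3 (pledges 0, payoff 111): pledging 20 → total 140, payoff 91. No gain.
University 4 (pledges 20, payoff 91): dropping to 0 → total 100, payoff 0. No gain.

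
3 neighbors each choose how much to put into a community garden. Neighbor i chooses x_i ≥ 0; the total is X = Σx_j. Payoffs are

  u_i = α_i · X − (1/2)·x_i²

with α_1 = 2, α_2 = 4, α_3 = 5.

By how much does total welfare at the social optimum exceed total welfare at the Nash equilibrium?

83

Neighbor i's FOC: ∂u_i/∂x_i = α_i − x_i = 0, so x_i* = α_i.
NE contributions = (2, 4, 5); X = 11.
W^NE = (Σα)·X − ½Σα_i² = 11² − ½·45 = 98.5.
Planner sets x_i = Σα_j = 11 for every i, so X^SO = 3·11 = 33.
W^SO = (Σα)·X^SO − ½·3·(Σα)² = (3/2)·11² = 181.5.
Deadweight loss = W^SO − W^NE = 83.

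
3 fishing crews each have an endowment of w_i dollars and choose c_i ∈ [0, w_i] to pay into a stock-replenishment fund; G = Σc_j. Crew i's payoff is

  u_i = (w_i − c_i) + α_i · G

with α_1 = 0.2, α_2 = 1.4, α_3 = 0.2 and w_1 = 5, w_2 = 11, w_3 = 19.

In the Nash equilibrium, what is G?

11

∂u_i/∂c_i = α_i − 1, so crew i contributes w_i if α_i > 1, else 0.
α_i > 1 for i ∈ {2}; NE contributions (0, 11, 0), G = 11.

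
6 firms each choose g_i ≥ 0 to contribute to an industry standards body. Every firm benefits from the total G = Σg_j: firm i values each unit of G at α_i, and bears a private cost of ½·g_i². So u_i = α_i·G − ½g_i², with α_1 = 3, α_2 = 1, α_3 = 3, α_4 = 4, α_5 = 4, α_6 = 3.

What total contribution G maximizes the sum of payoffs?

108

Planner FOC: ∂(Σu_j)/∂g_i = (Σα_j) − g_i = 0, so g_i^SO = Σα_j = 18 for every i; G^SO = 108.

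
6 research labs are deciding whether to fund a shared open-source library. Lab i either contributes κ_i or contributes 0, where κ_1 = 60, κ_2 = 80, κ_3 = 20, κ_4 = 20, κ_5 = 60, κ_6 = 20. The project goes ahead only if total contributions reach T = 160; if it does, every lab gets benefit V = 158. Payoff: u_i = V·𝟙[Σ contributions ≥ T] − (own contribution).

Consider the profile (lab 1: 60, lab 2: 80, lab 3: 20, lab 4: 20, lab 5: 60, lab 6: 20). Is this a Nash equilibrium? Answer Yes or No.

Total = 260 ≥ 160: provided.
Lab 1 (pledges 60, payoff 98): dropping to 0 → total 200, payoff 158. Profitable deviation.

No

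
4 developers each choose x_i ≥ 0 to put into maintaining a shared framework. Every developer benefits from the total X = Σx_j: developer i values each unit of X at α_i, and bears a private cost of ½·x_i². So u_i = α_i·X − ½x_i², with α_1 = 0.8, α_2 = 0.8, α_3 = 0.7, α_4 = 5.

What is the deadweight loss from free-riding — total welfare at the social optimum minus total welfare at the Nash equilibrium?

66.675

Developer i's FOC: ∂u_i/∂x_i = α_i − x_i = 0, so x_i* = α_i.
NE contributions = (0.8, 0.8, 0.7, 5); X = 7.3.
W^NE = (Σα)·X − ½Σα_i² = 7.3² − ½·26.77 = 39.905.
Planner sets x_i = Σα_j = 7.3 for every i, so X^SO = 4·7.3 = 29.2.
W^SO = (Σα)·X^SO − ½·4·(Σα)² = (4/2)·7.3² = 106.58.
Deadweight loss = W^SO − W^NE = 66.675.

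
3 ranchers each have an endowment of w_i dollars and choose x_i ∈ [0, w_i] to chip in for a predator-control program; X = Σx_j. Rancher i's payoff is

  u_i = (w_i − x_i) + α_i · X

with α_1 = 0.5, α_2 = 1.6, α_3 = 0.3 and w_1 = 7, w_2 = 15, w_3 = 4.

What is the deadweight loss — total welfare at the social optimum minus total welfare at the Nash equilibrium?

∂u_i/∂x_i = α_i − 1, so rancher i contributes w_i if α_i > 1, else 0.
α_i > 1 for i ∈ {2}; NE contributions (0, 15, 0), X = 15.
W^NE = Σw_i − X^NE + (Σα_i)·X^NE = 26 + 1.4·15 = 47.
Planner: ∂(Σu_j)/∂x_i = Σα_j − 1 = 1.4 > 0, so everyone contributes w_i; X^SO = 26, W^SO = 26 + 1.4·26 = 62.4.
Deadweight loss = 15.4.

15.4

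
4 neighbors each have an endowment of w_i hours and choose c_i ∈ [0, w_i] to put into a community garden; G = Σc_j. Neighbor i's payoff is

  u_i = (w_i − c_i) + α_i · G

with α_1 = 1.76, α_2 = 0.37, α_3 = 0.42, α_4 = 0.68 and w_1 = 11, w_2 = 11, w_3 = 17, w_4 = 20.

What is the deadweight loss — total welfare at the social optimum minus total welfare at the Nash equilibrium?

∂u_i/∂c_i = α_i − 1, so neighbor i contributes w_i if α_i > 1, else 0.
α_i > 1 for i ∈ {1}; NE contributions (11, 0, 0, 0), G = 11.
W^NE = Σw_i − G^NE + (Σα_i)·G^NE = 59 + 2.23·11 = 83.53.
Planner: ∂(Σu_j)/∂c_i = Σα_j − 1 = 2.23 > 0, so everyone contributes w_i; G^SO = 59, W^SO = 59 + 2.23·59 = 190.57.
Deadweight loss = 107.04.

107.04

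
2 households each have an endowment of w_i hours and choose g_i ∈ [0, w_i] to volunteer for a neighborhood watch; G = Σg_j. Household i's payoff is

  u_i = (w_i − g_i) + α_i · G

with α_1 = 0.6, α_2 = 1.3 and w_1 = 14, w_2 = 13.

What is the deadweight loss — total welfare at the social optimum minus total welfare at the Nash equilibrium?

12.6

∂u_i/∂g_i = α_i − 1, so household i contributes w_i if α_i > 1, else 0.
α_i > 1 for i ∈ {2}; NE contributions (0, 13), G = 13.
W^NE = Σw_i − G^NE + (Σα_i)·G^NE = 27 + 0.9·13 = 38.7.
Planner: ∂(Σu_j)/∂g_i = Σα_j − 1 = 0.9 > 0, so everyone contributes w_i; G^SO = 27, W^SO = 27 + 0.9·27 = 51.3.
Deadweight loss = 12.6.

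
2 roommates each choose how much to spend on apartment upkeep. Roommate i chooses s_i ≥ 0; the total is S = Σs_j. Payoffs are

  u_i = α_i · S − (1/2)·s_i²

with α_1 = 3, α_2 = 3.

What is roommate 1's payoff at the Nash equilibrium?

13.5

Roommate i's FOC: ∂u_i/∂s_i = α_i − s_i = 0, so s_i* = α_i.
NE contributions = (3, 3); S = 6.
u_1 = α_1·S − ½·(s_1)² = 3·6 − ½·3² = 13.5.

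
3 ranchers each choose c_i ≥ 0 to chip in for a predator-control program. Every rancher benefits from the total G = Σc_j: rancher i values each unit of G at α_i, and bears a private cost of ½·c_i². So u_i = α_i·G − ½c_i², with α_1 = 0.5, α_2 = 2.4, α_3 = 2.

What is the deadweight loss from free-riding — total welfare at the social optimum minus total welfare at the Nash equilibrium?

17.01

Rancher i's FOC: ∂u_i/∂c_i = α_i − c_i = 0, so c_i* = α_i.
NE contributions = (0.5, 2.4, 2); G = 4.9.
W^NE = (Σα)·G − ½Σα_i² = 4.9² − ½·10.01 = 19.005.
Planner sets c_i = Σα_j = 4.9 for every i, so G^SO = 3·4.9 = 14.7.
W^SO = (Σα)·G^SO − ½·3·(Σα)² = (3/2)·4.9² = 36.015.
Deadweight loss = W^SO − W^NE = 17.01.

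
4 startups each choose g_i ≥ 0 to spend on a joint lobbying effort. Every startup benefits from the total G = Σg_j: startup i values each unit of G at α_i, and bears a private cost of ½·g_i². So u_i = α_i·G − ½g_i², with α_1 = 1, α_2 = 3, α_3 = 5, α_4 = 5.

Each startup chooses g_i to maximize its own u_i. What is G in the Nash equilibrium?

Startup i's FOC: ∂u_i/∂g_i = α_i − g_i = 0, so g_i* = α_i.
NE contributions = (1, 3, 5, 5); G = 14.

14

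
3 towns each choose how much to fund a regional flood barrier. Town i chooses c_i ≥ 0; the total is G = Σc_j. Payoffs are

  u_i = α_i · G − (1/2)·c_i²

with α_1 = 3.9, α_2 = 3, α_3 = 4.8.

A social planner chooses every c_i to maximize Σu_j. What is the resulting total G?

35.1

Planner FOC: ∂(Σu_j)/∂c_i = (Σα_j) − c_i = 0, so c_i^SO = Σα_j = 11.7 for every i; G^SO = 35.1.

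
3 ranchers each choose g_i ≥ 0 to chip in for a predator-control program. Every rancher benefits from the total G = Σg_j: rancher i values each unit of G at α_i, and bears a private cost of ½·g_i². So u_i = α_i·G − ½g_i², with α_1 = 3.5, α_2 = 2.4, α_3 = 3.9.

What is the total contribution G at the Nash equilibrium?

Rancher i's FOC: ∂u_i/∂g_i = α_i − g_i = 0, so g_i* = α_i.
NE contributions = (3.5, 2.4, 3.9); G = 9.8.

9.8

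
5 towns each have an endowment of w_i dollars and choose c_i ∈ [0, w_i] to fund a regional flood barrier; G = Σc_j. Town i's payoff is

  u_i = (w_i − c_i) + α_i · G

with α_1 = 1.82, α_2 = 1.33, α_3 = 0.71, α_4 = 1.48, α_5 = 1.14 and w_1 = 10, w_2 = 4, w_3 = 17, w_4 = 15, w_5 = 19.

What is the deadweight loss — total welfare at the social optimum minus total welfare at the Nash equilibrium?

93.16

∂u_i/∂c_i = α_i − 1, so town i contributes w_i if α_i > 1, else 0.
α_i > 1 for i ∈ {1, 2, 4, 5}; NE contributions (10, 4, 0, 15, 19), G = 48.
W^NE = Σw_i − G^NE + (Σα_i)·G^NE = 65 + 5.48·48 = 328.04.
Planner: ∂(Σu_j)/∂c_i = Σα_j − 1 = 5.48 > 0, so everyone contributes w_i; G^SO = 65, W^SO = 65 + 5.48·65 = 421.2.
Deadweight loss = 93.16.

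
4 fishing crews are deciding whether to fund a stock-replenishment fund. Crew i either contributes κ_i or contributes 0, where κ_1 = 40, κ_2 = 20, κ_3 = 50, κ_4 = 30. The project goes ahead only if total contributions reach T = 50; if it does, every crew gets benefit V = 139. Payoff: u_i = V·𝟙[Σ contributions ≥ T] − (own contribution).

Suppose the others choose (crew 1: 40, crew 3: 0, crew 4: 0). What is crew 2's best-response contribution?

20

Others' total = 40. Contributing 20 brings total to 60 ≥ 50: gain V − κ_2 = 119.
Best response: 20.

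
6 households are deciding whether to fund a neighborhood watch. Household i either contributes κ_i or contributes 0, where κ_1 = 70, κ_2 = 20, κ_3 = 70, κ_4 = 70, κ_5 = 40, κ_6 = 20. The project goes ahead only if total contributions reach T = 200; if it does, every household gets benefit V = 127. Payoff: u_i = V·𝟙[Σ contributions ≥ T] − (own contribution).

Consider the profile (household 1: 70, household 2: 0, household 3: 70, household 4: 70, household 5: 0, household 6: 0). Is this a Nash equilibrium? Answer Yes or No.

Yes

Total = 210 ≥ 200: provided.
Household 1 (pledges 70, payoff 57): dropping to 0 → total 140, payoff 0. No gain.
Household 2 (pledges 0, payoff 127): pledging 20 → total 230, payoff 107. No gain.
Household 3 (pledges 70, payoff 57): dropping to 0 → total 140, payoff 0. No gain.
Household 4 (pledges 70, payoff 57): dropping to 0 → total 140, payoff 0. No gain.
Household 5 (pledges 0, payoff 127): pledging 40 → total 250, payoff 87. No gain.
Household 6 (pledges 0, payoff 127): pledging 20 → total 230, payoff 107. No gain.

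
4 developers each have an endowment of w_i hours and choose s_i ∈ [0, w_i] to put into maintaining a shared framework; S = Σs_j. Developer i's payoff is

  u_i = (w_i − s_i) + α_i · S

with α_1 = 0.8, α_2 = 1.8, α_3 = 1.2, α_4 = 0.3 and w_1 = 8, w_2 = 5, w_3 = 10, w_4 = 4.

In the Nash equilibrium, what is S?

15

∂u_i/∂s_i = α_i − 1, so developer i contributes w_i if α_i > 1, else 0.
α_i > 1 for i ∈ {2, 3}; NE contributions (0, 5, 10, 0), S = 15.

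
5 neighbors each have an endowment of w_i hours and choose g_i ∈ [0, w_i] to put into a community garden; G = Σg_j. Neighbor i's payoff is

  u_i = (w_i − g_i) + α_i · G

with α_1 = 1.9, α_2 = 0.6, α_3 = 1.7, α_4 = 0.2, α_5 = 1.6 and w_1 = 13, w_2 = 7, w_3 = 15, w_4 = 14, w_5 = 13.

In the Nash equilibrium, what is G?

∂u_i/∂g_i = α_i − 1, so neighbor i contributes w_i if α_i > 1, else 0.
α_i > 1 for i ∈ {1, 3, 5}; NE contributions (13, 0, 15, 0, 13), G = 41.

41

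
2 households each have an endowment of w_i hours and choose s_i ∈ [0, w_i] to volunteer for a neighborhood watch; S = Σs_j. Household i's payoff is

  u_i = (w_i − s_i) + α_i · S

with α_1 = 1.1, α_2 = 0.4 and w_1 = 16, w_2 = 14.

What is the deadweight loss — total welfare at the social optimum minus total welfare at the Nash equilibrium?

7

∂u_i/∂s_i = α_i − 1, so household i contributes w_i if α_i > 1, else 0.
α_i > 1 for i ∈ {1}; NE contributions (16, 0), S = 16.
W^NE = Σw_i − S^NE + (Σα_i)·S^NE = 30 + 0.5·16 = 38.
Planner: ∂(Σu_j)/∂s_i = Σα_j − 1 = 0.5 > 0, so everyone contributes w_i; S^SO = 30, W^SO = 30 + 0.5·30 = 45.
Deadweight loss = 7.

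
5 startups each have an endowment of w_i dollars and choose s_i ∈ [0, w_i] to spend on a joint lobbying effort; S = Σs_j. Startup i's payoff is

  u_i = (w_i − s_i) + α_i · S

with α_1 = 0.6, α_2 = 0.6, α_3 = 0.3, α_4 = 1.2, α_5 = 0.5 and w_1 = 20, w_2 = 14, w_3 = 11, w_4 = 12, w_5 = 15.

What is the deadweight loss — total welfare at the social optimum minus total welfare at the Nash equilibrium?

132

∂u_i/∂s_i = α_i − 1, so startup i contributes w_i if α_i > 1, else 0.
α_i > 1 for i ∈ {4}; NE contributions (0, 0, 0, 12, 0), S = 12.
W^NE = Σw_i − S^NE + (Σα_i)·S^NE = 72 + 2.2·12 = 98.4.
Planner: ∂(Σu_j)/∂s_i = Σα_j − 1 = 2.2 > 0, so everyone contributes w_i; S^SO = 72, W^SO = 72 + 2.2·72 = 230.4.
Deadweight loss = 132.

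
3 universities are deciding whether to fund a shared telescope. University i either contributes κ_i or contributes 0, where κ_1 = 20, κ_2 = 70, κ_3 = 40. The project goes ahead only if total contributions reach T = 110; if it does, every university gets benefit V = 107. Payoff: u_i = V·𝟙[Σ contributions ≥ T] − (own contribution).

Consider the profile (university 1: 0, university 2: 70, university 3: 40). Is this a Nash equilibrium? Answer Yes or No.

Yes

Total = 110 ≥ 110: provided.
University 1 (pledges 0, payoff 107): pledging 20 → total 130, payoff 87. No gain.
University 2 (pledges 70, payoff 37): dropping to 0 → total 40, payoff 0. No gain.
University 3 (pledges 40, payoff 67): dropping to 0 → total 70, payoff 0. No gain.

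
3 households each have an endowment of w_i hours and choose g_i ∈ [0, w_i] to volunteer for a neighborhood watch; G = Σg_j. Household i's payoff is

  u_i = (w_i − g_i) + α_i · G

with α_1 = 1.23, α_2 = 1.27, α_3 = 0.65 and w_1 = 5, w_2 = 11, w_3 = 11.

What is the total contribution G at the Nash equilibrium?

∂u_i/∂g_i = α_i − 1, so household i contributes w_i if α_i > 1, else 0.
α_i > 1 for i ∈ {1, 2}; NE contributions (5, 11, 0), G = 16.

16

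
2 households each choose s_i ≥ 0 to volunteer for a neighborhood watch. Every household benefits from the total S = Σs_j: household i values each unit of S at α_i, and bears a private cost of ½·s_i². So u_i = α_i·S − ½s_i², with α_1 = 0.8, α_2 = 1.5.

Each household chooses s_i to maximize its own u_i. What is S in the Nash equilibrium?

Household i's FOC: ∂u_i/∂s_i = α_i − s_i = 0, so s_i* = α_i.
NE contributions = (0.8, 1.5); S = 2.3.

2.3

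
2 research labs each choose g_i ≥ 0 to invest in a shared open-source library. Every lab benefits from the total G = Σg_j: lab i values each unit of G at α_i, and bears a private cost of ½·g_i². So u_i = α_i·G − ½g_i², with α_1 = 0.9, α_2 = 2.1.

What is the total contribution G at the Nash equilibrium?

Lab i's FOC: ∂u_i/∂g_i = α_i − g_i = 0, so g_i* = α_i.
NE contributions = (0.9, 2.1); G = 3.

3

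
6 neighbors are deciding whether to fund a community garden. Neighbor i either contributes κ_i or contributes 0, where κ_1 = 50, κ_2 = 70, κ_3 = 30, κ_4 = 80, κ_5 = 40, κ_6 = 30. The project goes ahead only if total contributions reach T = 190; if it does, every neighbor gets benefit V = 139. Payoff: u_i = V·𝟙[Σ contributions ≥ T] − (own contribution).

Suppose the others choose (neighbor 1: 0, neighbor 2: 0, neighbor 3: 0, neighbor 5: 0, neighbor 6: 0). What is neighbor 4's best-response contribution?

0

Others' total = 0. Even contributing 80 gives 80 < 190: no benefit either way.
Best response: 0.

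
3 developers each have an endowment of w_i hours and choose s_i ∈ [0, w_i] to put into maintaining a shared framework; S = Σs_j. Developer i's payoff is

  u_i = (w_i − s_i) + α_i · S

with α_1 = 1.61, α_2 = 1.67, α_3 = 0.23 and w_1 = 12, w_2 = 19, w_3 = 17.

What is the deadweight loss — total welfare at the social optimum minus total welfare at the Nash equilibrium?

∂u_i/∂s_i = α_i − 1, so developer i contributes w_i if α_i > 1, else 0.
α_i > 1 for i ∈ {1, 2}; NE contributions (12, 19, 0), S = 31.
W^NE = Σw_i − S^NE + (Σα_i)·S^NE = 48 + 2.51·31 = 125.81.
Planner: ∂(Σu_j)/∂s_i = Σα_j − 1 = 2.51 > 0, so everyone contributes w_i; S^SO = 48, W^SO = 48 + 2.51·48 = 168.48.
Deadweight loss = 42.67.

42.67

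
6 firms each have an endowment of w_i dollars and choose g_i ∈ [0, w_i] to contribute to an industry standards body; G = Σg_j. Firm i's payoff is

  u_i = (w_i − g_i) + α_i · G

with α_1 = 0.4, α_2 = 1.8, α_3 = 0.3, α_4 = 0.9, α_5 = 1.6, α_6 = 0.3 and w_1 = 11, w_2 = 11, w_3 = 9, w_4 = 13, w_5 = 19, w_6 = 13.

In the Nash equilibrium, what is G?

30

∂u_i/∂g_i = α_i − 1, so firm i contributes w_i if α_i > 1, else 0.
α_i > 1 for i ∈ {2, 5}; NE contributions (0, 11, 0, 0, 19, 0), G = 30.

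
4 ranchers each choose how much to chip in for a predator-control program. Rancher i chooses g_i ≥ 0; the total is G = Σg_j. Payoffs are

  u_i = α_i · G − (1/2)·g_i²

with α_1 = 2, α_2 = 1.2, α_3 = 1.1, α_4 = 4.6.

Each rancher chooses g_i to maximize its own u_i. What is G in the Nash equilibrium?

Rancher i's FOC: ∂u_i/∂g_i = α_i − g_i = 0, so g_i* = α_i.
NE contributions = (2, 1.2, 1.1, 4.6); G = 8.9.

8.9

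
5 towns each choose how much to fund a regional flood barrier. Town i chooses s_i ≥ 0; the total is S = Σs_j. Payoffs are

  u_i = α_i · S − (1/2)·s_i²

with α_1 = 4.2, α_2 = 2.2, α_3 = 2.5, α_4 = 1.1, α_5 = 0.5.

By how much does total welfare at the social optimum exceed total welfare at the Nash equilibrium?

Town i's FOC: ∂u_i/∂s_i = α_i − s_i = 0, so s_i* = α_i.
NE contributions = (4.2, 2.2, 2.5, 1.1, 0.5); S = 10.5.
W^NE = (Σα)·S − ½Σα_i² = 10.5² − ½·30.19 = 95.155.
Planner sets s_i = Σα_j = 10.5 for every i, so S^SO = 5·10.5 = 52.5.
W^SO = (Σα)·S^SO − ½·5·(Σα)² = (5/2)·10.5² = 275.625.
Deadweight loss = W^SO − W^NE = 180.47.

180.47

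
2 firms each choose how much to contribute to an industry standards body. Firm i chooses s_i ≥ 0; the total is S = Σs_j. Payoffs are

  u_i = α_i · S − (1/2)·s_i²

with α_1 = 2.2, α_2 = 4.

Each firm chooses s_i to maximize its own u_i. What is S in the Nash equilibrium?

6.2

Firm i's FOC: ∂u_i/∂s_i = α_i − s_i = 0, so s_i* = α_i.
NE contributions = (2.2, 4); S = 6.2.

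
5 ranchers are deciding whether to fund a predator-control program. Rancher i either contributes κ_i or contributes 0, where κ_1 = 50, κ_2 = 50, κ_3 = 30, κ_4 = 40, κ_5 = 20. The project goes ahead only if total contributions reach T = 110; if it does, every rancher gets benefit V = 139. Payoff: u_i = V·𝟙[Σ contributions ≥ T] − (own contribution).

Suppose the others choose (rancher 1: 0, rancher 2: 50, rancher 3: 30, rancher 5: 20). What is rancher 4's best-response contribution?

40

Others' total = 100. Contributing 40 brings total to 140 ≥ 110: gain V − κ_4 = 99.
Best response: 40.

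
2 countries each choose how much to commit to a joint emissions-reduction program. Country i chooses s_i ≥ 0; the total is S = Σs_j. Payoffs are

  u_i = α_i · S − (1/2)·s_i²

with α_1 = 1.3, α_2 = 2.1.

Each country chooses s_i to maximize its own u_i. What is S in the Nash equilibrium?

Country i's FOC: ∂u_i/∂s_i = α_i − s_i = 0, so s_i* = α_i.
NE contributions = (1.3, 2.1); S = 3.4.

3.4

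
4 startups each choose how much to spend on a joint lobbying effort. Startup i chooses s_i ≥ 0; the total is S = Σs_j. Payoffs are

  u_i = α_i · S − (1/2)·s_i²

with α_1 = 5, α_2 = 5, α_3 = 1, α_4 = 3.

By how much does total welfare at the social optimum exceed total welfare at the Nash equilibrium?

Startup i's FOC: ∂u_i/∂s_i = α_i − s_i = 0, so s_i* = α_i.
NE contributions = (5, 5, 1, 3); S = 14.
W^NE = (Σα)·S − ½Σα_i² = 14² − ½·60 = 166.
Planner sets s_i = Σα_j = 14 for every i, so S^SO = 4·14 = 56.
W^SO = (Σα)·S^SO − ½·4·(Σα)² = (4/2)·14² = 392.
Deadweight loss = W^SO − W^NE = 226.

226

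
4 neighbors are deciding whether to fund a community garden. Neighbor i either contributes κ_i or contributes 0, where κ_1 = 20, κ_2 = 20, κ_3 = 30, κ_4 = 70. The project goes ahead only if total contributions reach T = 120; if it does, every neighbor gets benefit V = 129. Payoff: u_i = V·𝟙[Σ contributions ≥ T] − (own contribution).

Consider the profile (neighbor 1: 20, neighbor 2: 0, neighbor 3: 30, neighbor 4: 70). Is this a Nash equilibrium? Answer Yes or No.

Yes

Total = 120 ≥ 120: provided.
Neighbor 1 (pledges 20, payoff 109): dropping to 0 → total 100, payoff 0. No gain.
Neighbor 2 (pledges 0, payoff 129): pledging 20 → total 140, payoff 109. No gain.
Neighbor 3 (pledges 30, payoff 99): dropping to 0 → total 90, payoff 0. No gain.
Neighbor 4 (pledges 70, payoff 59): dropping to 0 → total 50, payoff 0. No gain.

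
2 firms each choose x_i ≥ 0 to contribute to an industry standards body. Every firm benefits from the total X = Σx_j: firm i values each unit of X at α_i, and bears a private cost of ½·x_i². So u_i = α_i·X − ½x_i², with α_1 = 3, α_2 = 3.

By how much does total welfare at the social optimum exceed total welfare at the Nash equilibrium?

Firm i's FOC: ∂u_i/∂x_i = α_i − x_i = 0, so x_i* = α_i.
NE contributions = (3, 3); X = 6.
W^NE = (Σα)·X − ½Σα_i² = 6² − ½·18 = 27.
Planner sets x_i = Σα_j = 6 for every i, so X^SO = 2·6 = 12.
W^SO = (Σα)·X^SO − ½·2·(Σα)² = (2/2)·6² = 36.
Deadweight loss = W^SO − W^NE = 9.

9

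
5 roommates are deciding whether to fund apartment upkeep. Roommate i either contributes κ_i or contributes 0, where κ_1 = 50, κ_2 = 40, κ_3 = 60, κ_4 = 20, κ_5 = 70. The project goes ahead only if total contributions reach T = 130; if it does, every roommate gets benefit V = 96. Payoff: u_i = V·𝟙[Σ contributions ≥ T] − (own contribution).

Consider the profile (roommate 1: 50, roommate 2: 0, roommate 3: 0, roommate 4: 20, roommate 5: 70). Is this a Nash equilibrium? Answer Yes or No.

Yes

Total = 140 ≥ 130: provided.
Roommate 1 (pledges 50, payoff 46): dropping to 0 → total 90, payoff 0. No gain.
Roommate 2 (pledges 0, payoff 96): pledging 40 → total 180, payoff 56. No gain.
Roommate 3 (pledges 0, payoff 96): pledging 60 → total 200, payoff 36. No gain.
Roommate 4 (pledges 20, payoff 76): dropping to 0 → total 120, payoff 0. No gain.
Roommate 5 (pledges 70, payoff 26): dropping to 0 → total 70, payoff 0. No gain.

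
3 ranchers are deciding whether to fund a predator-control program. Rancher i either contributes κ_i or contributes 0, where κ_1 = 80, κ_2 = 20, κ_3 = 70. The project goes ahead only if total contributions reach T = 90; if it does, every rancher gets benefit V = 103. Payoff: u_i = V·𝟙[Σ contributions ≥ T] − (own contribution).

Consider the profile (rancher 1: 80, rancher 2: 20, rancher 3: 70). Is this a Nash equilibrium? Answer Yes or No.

Total = 170 ≥ 90: provided.
Rancher 1 (pledges 80, payoff 23): dropping to 0 → total 90, payoff 103. Profitable deviation.

No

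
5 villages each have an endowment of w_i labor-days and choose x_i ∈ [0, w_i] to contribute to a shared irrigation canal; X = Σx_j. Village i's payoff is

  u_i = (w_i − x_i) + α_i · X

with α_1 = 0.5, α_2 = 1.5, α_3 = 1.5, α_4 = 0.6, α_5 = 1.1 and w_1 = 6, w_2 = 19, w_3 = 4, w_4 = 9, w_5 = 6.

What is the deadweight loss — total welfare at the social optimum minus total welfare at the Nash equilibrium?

∂u_i/∂x_i = α_i − 1, so village i contributes w_i if α_i > 1, else 0.
α_i > 1 for i ∈ {2, 3, 5}; NE contributions (0, 19, 4, 0, 6), X = 29.
W^NE = Σw_i − X^NE + (Σα_i)·X^NE = 44 + 4.2·29 = 165.8.
Planner: ∂(Σu_j)/∂x_i = Σα_j − 1 = 4.2 > 0, so everyone contributes w_i; X^SO = 44, W^SO = 44 + 4.2·44 = 228.8.
Deadweight loss = 63.

63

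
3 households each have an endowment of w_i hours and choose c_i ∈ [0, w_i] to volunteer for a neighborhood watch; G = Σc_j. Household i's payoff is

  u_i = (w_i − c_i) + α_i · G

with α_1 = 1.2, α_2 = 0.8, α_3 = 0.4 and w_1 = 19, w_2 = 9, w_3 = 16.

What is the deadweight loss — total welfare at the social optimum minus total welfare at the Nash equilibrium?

35

∂u_i/∂c_i = α_i − 1, so household i contributes w_i if α_i > 1, else 0.
α_i > 1 for i ∈ {1}; NE contributions (19, 0, 0), G = 19.
W^NE = Σw_i − G^NE + (Σα_i)·G^NE = 44 + 1.4·19 = 70.6.
Planner: ∂(Σu_j)/∂c_i = Σα_j − 1 = 1.4 > 0, so everyone contributes w_i; G^SO = 44, W^SO = 44 + 1.4·44 = 105.6.
Deadweight loss = 35.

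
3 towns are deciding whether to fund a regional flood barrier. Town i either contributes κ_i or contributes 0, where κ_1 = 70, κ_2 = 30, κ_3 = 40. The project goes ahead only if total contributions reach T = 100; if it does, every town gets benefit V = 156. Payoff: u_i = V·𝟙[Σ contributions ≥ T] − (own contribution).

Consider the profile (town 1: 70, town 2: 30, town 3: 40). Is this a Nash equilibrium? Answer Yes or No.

Total = 140 ≥ 100: provided.
Town 1 (pledges 70, payoff 86): dropping to 0 → total 70, payoff 0. No gain.
Town 2 (pledges 30, payoff 126): dropping to 0 → total 110, payoff 156. Profitable deviation.

No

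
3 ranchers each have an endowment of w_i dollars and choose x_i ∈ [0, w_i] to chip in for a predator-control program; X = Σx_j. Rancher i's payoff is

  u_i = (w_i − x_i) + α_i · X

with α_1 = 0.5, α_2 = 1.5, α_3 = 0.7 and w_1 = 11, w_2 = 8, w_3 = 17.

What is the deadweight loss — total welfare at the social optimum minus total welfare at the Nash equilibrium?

47.6

∂u_i/∂x_i = α_i − 1, so rancher i contributes w_i if α_i > 1, else 0.
α_i > 1 for i ∈ {2}; NE contributions (0, 8, 0), X = 8.
W^NE = Σw_i − X^NE + (Σα_i)·X^NE = 36 + 1.7·8 = 49.6.
Planner: ∂(Σu_j)/∂x_i = Σα_j − 1 = 1.7 > 0, so everyone contributes w_i; X^SO = 36, W^SO = 36 + 1.7·36 = 97.2.
Deadweight loss = 47.6.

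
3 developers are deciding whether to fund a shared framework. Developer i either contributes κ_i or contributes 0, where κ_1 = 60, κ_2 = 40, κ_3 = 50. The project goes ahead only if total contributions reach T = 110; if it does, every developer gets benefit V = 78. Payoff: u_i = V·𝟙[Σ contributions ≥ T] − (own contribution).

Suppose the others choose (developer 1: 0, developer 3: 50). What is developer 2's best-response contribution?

0

Others' total = 50. Even contributing 40 gives 90 < 110: no benefit either way.
Best response: 0.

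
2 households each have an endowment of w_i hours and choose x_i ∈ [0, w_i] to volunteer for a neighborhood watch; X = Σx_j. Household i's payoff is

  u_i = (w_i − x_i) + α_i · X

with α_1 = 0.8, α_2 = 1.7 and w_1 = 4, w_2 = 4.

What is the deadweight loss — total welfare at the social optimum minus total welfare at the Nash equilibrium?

∂u_i/∂x_i = α_i − 1, so household i contributes w_i if α_i > 1, else 0.
α_i > 1 for i ∈ {2}; NE contributions (0, 4), X = 4.
W^NE = Σw_i − X^NE + (Σα_i)·X^NE = 8 + 1.5·4 = 14.
Planner: ∂(Σu_j)/∂x_i = Σα_j − 1 = 1.5 > 0, so everyone contributes w_i; X^SO = 8, W^SO = 8 + 1.5·8 = 20.
Deadweight loss = 6.

6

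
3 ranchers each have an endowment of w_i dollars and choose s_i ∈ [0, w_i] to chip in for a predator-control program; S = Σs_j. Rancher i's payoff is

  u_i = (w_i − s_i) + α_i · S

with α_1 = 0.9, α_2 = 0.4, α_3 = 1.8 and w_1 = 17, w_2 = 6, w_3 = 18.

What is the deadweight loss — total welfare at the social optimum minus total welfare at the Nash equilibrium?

∂u_i/∂s_i = α_i − 1, so rancher i contributes w_i if α_i > 1, else 0.
α_i > 1 for i ∈ {3}; NE contributions (0, 0, 18), S = 18.
W^NE = Σw_i − S^NE + (Σα_i)·S^NE = 41 + 2.1·18 = 78.8.
Planner: ∂(Σu_j)/∂s_i = Σα_j − 1 = 2.1 > 0, so everyone contributes w_i; S^SO = 41, W^SO = 41 + 2.1·41 = 127.1.
Deadweight loss = 48.3.

48.3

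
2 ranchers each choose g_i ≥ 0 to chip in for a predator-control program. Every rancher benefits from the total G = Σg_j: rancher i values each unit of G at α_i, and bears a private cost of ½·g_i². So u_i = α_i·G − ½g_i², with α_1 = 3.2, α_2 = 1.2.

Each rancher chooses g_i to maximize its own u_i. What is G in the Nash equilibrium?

Rancher i's FOC: ∂u_i/∂g_i = α_i − g_i = 0, so g_i* = α_i.
NE contributions = (3.2, 1.2); G = 4.4.

4.4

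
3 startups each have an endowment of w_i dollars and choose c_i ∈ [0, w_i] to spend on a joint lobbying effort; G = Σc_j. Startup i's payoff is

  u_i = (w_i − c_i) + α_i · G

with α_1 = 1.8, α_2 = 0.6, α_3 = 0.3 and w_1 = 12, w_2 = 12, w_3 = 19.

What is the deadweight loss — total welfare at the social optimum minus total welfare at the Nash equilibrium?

∂u_i/∂c_i = α_i − 1, so startup i contributes w_i if α_i > 1, else 0.
α_i > 1 for i ∈ {1}; NE contributions (12, 0, 0), G = 12.
W^NE = Σw_i − G^NE + (Σα_i)·G^NE = 43 + 1.7·12 = 63.4.
Planner: ∂(Σu_j)/∂c_i = Σα_j − 1 = 1.7 > 0, so everyone contributes w_i; G^SO = 43, W^SO = 43 + 1.7·43 = 116.1.
Deadweight loss = 52.7.

52.7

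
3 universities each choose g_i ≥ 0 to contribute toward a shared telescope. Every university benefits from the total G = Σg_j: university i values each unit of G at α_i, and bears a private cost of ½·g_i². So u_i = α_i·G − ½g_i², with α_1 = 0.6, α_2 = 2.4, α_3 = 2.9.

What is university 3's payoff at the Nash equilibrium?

University i's FOC: ∂u_i/∂g_i = α_i − g_i = 0, so g_i* = α_i.
NE contributions = (0.6, 2.4, 2.9); G = 5.9.
u_3 = α_3·G − ½·(g_3)² = 2.9·5.9 − ½·2.9² = 12.905.

12.905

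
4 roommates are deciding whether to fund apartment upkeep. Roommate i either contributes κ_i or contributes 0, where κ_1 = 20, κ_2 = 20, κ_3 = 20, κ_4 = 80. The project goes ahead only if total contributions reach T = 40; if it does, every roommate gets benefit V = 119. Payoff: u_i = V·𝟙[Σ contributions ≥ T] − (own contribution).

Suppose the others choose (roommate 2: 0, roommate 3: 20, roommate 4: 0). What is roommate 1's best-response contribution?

Others' total = 20. Contributing 20 brings total to 40 ≥ 40: gain V − κ_1 = 99.
Best response: 20.

20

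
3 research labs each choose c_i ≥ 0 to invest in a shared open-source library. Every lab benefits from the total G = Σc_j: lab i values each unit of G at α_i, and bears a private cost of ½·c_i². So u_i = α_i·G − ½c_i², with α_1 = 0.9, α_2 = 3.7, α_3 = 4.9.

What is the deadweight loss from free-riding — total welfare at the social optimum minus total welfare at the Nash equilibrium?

Lab i's FOC: ∂u_i/∂c_i = α_i − c_i = 0, so c_i* = α_i.
NE contributions = (0.9, 3.7, 4.9); G = 9.5.
W^NE = (Σα)·G − ½Σα_i² = 9.5² − ½·38.51 = 70.995.
Planner sets c_i = Σα_j = 9.5 for every i, so G^SO = 3·9.5 = 28.5.
W^SO = (Σα)·G^SO − ½·3·(Σα)² = (3/2)·9.5² = 135.375.
Deadweight loss = W^SO − W^NE = 64.38.

64.38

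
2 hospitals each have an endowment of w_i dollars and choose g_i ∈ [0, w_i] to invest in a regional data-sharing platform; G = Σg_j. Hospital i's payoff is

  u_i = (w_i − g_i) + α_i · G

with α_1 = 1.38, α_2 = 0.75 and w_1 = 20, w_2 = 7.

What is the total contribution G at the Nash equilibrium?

20

∂u_i/∂g_i = α_i − 1, so hospital i contributes w_i if α_i > 1, else 0.
α_i > 1 for i ∈ {1}; NE contributions (20, 0), G = 20.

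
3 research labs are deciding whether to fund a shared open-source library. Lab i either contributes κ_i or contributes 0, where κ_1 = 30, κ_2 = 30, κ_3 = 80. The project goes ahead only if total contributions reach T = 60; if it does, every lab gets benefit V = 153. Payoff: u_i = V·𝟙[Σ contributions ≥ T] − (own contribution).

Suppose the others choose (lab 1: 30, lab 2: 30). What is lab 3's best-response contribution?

0

Others' total = 60 ≥ 60; contributing adds cost 80 for no extra benefit.
Best response: 0.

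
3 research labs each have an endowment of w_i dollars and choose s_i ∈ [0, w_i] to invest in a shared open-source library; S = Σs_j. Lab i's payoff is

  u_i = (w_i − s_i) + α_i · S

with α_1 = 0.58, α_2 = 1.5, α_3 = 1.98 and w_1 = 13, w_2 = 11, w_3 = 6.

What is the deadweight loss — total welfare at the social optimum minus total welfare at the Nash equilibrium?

39.78

∂u_i/∂s_i = α_i − 1, so lab i contributes w_i if α_i > 1, else 0.
α_i > 1 for i ∈ {2, 3}; NE contributions (0, 11, 6), S = 17.
W^NE = Σw_i − S^NE + (Σα_i)·S^NE = 30 + 3.06·17 = 82.02.
Planner: ∂(Σu_j)/∂s_i = Σα_j − 1 = 3.06 > 0, so everyone contributes w_i; S^SO = 30, W^SO = 30 + 3.06·30 = 121.8.
Deadweight loss = 39.78.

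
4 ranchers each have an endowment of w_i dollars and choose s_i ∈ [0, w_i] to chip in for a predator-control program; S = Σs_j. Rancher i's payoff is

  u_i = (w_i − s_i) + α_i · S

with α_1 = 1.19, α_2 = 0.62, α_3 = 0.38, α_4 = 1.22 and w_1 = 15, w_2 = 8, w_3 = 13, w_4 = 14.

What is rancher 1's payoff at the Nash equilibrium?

34.51

∂u_i/∂s_i = α_i − 1, so rancher i contributes w_i if α_i > 1, else 0.
α_i > 1 for i ∈ {1, 4}; NE contributions (15, 0, 0, 14), S = 29.
u_1 = (15 − 15) + 1.19·29 = 34.51.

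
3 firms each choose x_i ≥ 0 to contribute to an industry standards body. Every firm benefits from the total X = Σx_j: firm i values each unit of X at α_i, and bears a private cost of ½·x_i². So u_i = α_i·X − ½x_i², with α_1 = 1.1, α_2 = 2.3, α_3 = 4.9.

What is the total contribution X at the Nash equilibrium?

Firm i's FOC: ∂u_i/∂x_i = α_i − x_i = 0, so x_i* = α_i.
NE contributions = (1.1, 2.3, 4.9); X = 8.3.

8.3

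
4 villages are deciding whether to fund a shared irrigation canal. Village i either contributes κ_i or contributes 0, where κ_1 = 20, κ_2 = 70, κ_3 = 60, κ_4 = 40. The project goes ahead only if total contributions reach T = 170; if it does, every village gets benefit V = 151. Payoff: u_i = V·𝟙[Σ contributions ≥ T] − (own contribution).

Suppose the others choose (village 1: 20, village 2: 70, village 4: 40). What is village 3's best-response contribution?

60

Others' total = 130. Contributing 60 brings total to 190 ≥ 170: gain V − κ_3 = 91.
Best response: 60.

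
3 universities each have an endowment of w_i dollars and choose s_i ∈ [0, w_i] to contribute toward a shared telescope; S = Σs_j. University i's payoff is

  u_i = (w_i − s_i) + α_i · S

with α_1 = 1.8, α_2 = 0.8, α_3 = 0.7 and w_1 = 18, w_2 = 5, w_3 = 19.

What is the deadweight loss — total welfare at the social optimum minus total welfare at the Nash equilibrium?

55.2

∂u_i/∂s_i = α_i − 1, so university i contributes w_i if α_i > 1, else 0.
α_i > 1 for i ∈ {1}; NE contributions (18, 0, 0), S = 18.
W^NE = Σw_i − S^NE + (Σα_i)·S^NE = 42 + 2.3·18 = 83.4.
Planner: ∂(Σu_j)/∂s_i = Σα_j − 1 = 2.3 > 0, so everyone contributes w_i; S^SO = 42, W^SO = 42 + 2.3·42 = 138.6.
Deadweight loss = 55.2.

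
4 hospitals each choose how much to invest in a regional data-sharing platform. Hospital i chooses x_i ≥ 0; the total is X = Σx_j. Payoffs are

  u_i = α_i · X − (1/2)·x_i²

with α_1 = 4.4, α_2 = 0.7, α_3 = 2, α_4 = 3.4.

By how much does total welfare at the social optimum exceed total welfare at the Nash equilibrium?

127.955

Hospital i's FOC: ∂u_i/∂x_i = α_i − x_i = 0, so x_i* = α_i.
NE contributions = (4.4, 0.7, 2, 3.4); X = 10.5.
W^NE = (Σα)·X − ½Σα_i² = 10.5² − ½·35.41 = 92.545.
Planner sets x_i = Σα_j = 10.5 for every i, so X^SO = 4·10.5 = 42.
W^SO = (Σα)·X^SO − ½·4·(Σα)² = (4/2)·10.5² = 220.5.
Deadweight loss = W^SO − W^NE = 127.955.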